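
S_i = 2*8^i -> [2, 16, 128, 1024, 8192]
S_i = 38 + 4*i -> [38, 42, 46, 50, 54]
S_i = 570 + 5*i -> [570, 575, 580, 585, 590]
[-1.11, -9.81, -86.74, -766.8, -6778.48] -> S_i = -1.11*8.84^i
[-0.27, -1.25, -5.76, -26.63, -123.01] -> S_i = -0.27*4.62^i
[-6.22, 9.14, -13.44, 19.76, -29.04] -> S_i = -6.22*(-1.47)^i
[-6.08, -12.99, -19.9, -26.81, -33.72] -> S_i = -6.08 + -6.91*i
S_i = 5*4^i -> [5, 20, 80, 320, 1280]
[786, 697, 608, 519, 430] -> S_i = 786 + -89*i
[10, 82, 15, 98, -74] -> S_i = Random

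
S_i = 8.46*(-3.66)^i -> [8.46, -30.96, 113.33, -414.78, 1518.08]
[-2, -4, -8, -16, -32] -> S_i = -2*2^i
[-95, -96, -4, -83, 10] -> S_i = Random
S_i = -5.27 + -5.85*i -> [-5.27, -11.12, -16.97, -22.82, -28.67]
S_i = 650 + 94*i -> [650, 744, 838, 932, 1026]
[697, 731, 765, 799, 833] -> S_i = 697 + 34*i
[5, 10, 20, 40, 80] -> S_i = 5*2^i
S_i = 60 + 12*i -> [60, 72, 84, 96, 108]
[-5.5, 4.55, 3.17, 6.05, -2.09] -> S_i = Random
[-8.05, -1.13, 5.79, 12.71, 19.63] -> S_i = -8.05 + 6.92*i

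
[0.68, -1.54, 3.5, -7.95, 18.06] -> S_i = 0.68*(-2.27)^i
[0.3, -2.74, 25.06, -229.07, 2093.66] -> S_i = 0.30*(-9.14)^i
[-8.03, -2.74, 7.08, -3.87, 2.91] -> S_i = Random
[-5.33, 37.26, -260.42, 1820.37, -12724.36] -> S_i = -5.33*(-6.99)^i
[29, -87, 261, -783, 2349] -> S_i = 29*-3^i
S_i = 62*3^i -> [62, 186, 558, 1674, 5022]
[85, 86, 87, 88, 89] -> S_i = 85 + 1*i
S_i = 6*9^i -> [6, 54, 486, 4374, 39366]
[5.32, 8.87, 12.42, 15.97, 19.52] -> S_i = 5.32 + 3.55*i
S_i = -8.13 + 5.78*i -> [-8.13, -2.35, 3.43, 9.21, 14.99]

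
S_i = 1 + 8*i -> [1, 9, 17, 25, 33]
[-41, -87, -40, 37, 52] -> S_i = Random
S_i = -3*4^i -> [-3, -12, -48, -192, -768]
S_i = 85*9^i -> [85, 765, 6885, 61965, 557685]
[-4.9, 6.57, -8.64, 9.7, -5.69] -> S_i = Random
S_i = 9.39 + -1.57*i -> [9.39, 7.82, 6.25, 4.68, 3.11]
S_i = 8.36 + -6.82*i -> [8.36, 1.54, -5.28, -12.1, -18.92]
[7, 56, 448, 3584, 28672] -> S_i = 7*8^i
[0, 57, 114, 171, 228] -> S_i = 0 + 57*i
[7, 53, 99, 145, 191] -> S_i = 7 + 46*i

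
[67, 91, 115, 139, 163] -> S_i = 67 + 24*i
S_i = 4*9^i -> [4, 36, 324, 2916, 26244]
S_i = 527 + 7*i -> [527, 534, 541, 548, 555]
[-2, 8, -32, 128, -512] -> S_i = -2*-4^i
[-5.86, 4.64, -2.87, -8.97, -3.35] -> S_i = Random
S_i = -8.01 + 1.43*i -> [-8.01, -6.58, -5.15, -3.72, -2.29]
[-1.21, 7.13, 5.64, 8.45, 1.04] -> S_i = Random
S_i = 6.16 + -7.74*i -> [6.16, -1.58, -9.32, -17.06, -24.8]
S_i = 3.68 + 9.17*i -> [3.68, 12.85, 22.02, 31.19, 40.36]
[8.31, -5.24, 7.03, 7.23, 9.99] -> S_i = Random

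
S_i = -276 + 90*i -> [-276, -186, -96, -6, 84]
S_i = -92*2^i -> [-92, -184, -368, -736, -1472]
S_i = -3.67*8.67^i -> [-3.67, -31.82, -275.87, -2391.79, -20736.83]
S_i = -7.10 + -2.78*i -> [-7.1, -9.88, -12.66, -15.44, -18.22]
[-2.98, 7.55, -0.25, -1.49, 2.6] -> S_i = Random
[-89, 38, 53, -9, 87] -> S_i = Random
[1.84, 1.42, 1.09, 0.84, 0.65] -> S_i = 1.84*0.77^i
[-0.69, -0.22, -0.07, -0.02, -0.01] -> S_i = -0.69*0.32^i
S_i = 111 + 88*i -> [111, 199, 287, 375, 463]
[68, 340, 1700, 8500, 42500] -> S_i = 68*5^i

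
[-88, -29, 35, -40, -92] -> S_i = Random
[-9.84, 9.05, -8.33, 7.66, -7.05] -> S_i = -9.84*(-0.92)^i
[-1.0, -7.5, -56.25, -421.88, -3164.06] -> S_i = -1.00*7.50^i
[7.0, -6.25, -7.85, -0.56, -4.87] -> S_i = Random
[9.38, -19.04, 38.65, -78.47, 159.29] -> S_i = 9.38*(-2.03)^i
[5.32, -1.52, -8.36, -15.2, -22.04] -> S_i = 5.32 + -6.84*i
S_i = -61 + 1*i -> [-61, -60, -59, -58, -57]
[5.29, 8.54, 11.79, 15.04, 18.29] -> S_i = 5.29 + 3.25*i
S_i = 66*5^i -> [66, 330, 1650, 8250, 41250]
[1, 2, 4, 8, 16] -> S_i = 1*2^i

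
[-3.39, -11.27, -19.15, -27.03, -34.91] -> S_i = -3.39 + -7.88*i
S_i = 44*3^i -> [44, 132, 396, 1188, 3564]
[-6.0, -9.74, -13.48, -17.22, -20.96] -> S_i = -6.00 + -3.74*i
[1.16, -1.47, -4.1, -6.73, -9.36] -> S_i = 1.16 + -2.63*i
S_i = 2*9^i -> [2, 18, 162, 1458, 13122]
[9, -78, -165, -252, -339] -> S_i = 9 + -87*i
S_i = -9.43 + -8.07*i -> [-9.43, -17.5, -25.57, -33.64, -41.71]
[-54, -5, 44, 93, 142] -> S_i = -54 + 49*i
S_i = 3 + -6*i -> [3, -3, -9, -15, -21]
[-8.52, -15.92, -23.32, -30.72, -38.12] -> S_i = -8.52 + -7.40*i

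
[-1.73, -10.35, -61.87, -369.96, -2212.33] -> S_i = -1.73*5.98^i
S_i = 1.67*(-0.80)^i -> [1.67, -1.34, 1.07, -0.86, 0.68]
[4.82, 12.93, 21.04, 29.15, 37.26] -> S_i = 4.82 + 8.11*i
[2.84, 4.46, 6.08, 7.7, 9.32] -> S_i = 2.84 + 1.62*i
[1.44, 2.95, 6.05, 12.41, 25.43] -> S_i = 1.44*2.05^i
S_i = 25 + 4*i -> [25, 29, 33, 37, 41]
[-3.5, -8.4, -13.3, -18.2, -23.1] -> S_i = -3.50 + -4.90*i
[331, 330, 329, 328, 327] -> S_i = 331 + -1*i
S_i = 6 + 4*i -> [6, 10, 14, 18, 22]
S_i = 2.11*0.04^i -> [2.11, 0.08, 0.0, 0.0, 0.0]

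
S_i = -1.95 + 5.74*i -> [-1.95, 3.79, 9.53, 15.27, 21.01]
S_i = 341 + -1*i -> [341, 340, 339, 338, 337]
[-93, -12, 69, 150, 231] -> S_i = -93 + 81*i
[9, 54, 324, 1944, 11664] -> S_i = 9*6^i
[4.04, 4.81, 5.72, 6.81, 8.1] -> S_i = 4.04*1.19^i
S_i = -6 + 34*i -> [-6, 28, 62, 96, 130]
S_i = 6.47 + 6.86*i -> [6.47, 13.33, 20.19, 27.05, 33.91]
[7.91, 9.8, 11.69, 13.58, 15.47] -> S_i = 7.91 + 1.89*i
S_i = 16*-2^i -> [16, -32, 64, -128, 256]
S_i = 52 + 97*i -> [52, 149, 246, 343, 440]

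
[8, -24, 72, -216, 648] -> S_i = 8*-3^i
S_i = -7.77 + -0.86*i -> [-7.77, -8.63, -9.49, -10.35, -11.21]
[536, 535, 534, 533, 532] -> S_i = 536 + -1*i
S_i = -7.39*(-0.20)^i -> [-7.39, 1.48, -0.3, 0.06, -0.01]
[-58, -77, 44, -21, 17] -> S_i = Random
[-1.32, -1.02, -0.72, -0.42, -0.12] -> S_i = -1.32 + 0.30*i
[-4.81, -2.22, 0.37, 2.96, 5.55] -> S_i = -4.81 + 2.59*i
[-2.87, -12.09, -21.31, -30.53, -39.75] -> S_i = -2.87 + -9.22*i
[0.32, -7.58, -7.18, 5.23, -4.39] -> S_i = Random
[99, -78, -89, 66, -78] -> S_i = Random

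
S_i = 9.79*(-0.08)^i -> [9.79, -0.78, 0.06, -0.01, 0.0]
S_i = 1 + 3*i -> [1, 4, 7, 10, 13]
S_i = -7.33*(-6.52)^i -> [-7.33, 47.79, -311.6, 2031.64, -13246.29]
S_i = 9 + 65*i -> [9, 74, 139, 204, 269]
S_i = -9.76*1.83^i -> [-9.76, -17.86, -32.69, -59.81, -109.46]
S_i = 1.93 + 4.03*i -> [1.93, 5.96, 9.99, 14.02, 18.05]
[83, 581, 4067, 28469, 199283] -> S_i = 83*7^i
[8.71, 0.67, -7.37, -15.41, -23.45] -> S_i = 8.71 + -8.04*i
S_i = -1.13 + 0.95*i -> [-1.13, -0.18, 0.77, 1.72, 2.67]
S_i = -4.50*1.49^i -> [-4.5, -6.7, -9.99, -14.89, -22.18]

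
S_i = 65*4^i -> [65, 260, 1040, 4160, 16640]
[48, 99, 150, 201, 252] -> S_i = 48 + 51*i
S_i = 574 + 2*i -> [574, 576, 578, 580, 582]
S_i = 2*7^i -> [2, 14, 98, 686, 4802]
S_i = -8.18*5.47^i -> [-8.18, -44.74, -244.75, -1338.8, -7323.23]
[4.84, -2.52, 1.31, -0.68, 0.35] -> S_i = 4.84*(-0.52)^i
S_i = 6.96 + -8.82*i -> [6.96, -1.86, -10.68, -19.5, -28.32]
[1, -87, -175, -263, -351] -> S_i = 1 + -88*i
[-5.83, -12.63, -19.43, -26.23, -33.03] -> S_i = -5.83 + -6.80*i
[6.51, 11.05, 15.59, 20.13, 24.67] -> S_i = 6.51 + 4.54*i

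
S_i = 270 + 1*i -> [270, 271, 272, 273, 274]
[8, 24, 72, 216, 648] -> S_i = 8*3^i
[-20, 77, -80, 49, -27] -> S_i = Random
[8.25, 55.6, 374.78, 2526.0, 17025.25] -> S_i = 8.25*6.74^i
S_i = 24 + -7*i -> [24, 17, 10, 3, -4]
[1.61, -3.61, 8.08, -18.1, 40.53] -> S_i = 1.61*(-2.24)^i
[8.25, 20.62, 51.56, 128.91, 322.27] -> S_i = 8.25*2.50^i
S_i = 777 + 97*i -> [777, 874, 971, 1068, 1165]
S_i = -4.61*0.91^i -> [-4.61, -4.2, -3.82, -3.47, -3.16]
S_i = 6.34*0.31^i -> [6.34, 1.97, 0.61, 0.19, 0.06]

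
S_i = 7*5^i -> [7, 35, 175, 875, 4375]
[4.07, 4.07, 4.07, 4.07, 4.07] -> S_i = 4.07*1.00^i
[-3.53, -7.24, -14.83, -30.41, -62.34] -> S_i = -3.53*2.05^i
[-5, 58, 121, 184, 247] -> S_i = -5 + 63*i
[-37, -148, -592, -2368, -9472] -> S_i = -37*4^i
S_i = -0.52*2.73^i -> [-0.52, -1.42, -3.88, -10.58, -28.88]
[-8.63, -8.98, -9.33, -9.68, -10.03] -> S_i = -8.63 + -0.35*i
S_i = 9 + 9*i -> [9, 18, 27, 36, 45]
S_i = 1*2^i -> [1, 2, 4, 8, 16]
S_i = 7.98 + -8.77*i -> [7.98, -0.79, -9.56, -18.33, -27.1]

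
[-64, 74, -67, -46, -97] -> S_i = Random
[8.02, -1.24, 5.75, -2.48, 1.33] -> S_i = Random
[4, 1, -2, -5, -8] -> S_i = 4 + -3*i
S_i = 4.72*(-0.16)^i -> [4.72, -0.76, 0.12, -0.02, 0.0]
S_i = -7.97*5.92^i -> [-7.97, -47.18, -279.32, -1653.57, -9789.15]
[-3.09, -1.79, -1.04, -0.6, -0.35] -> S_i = -3.09*0.58^i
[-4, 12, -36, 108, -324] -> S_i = -4*-3^i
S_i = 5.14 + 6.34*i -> [5.14, 11.48, 17.82, 24.16, 30.5]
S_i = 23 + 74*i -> [23, 97, 171, 245, 319]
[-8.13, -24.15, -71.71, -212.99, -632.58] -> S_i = -8.13*2.97^i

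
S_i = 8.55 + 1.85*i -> [8.55, 10.4, 12.25, 14.1, 15.95]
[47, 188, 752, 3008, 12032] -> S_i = 47*4^i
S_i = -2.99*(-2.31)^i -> [-2.99, 6.91, -15.95, 36.86, -85.14]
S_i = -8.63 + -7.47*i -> [-8.63, -16.1, -23.57, -31.04, -38.51]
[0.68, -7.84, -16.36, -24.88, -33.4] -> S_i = 0.68 + -8.52*i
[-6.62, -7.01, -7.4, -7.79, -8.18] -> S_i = -6.62 + -0.39*i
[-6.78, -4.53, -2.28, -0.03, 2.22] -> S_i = -6.78 + 2.25*i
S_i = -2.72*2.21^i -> [-2.72, -6.01, -13.28, -29.36, -64.88]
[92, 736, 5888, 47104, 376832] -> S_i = 92*8^i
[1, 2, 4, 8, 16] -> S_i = 1*2^i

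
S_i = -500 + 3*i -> [-500, -497, -494, -491, -488]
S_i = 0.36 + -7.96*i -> [0.36, -7.6, -15.56, -23.52, -31.48]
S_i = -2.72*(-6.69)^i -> [-2.72, 18.2, -121.74, 814.42, -5448.46]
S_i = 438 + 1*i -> [438, 439, 440, 441, 442]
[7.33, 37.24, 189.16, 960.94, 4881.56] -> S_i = 7.33*5.08^i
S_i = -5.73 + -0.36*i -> [-5.73, -6.09, -6.45, -6.81, -7.17]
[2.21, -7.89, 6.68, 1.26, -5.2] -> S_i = Random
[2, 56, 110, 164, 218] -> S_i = 2 + 54*i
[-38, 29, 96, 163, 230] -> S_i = -38 + 67*i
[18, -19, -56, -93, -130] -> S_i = 18 + -37*i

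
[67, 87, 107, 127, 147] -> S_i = 67 + 20*i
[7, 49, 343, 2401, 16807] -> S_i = 7*7^i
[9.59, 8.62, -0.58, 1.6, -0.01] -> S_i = Random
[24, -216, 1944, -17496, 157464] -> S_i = 24*-9^i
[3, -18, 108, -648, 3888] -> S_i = 3*-6^i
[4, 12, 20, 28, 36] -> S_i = 4 + 8*i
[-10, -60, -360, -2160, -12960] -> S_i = -10*6^i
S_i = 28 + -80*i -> [28, -52, -132, -212, -292]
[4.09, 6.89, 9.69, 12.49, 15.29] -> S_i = 4.09 + 2.80*i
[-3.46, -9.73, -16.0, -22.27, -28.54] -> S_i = -3.46 + -6.27*i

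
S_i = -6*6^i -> [-6, -36, -216, -1296, -7776]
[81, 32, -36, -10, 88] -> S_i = Random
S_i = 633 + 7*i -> [633, 640, 647, 654, 661]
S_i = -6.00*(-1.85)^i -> [-6.0, 11.1, -20.54, 37.99, -70.28]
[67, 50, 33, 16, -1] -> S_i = 67 + -17*i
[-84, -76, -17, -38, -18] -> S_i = Random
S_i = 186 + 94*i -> [186, 280, 374, 468, 562]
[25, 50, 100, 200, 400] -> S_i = 25*2^i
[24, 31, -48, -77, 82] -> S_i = Random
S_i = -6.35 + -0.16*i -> [-6.35, -6.51, -6.67, -6.83, -6.99]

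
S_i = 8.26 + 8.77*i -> [8.26, 17.03, 25.8, 34.57, 43.34]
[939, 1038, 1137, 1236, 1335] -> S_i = 939 + 99*i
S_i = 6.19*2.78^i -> [6.19, 17.21, 47.84, 132.99, 369.72]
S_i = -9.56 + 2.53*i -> [-9.56, -7.03, -4.5, -1.97, 0.56]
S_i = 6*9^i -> [6, 54, 486, 4374, 39366]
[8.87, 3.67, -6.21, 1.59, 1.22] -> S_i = Random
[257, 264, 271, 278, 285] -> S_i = 257 + 7*i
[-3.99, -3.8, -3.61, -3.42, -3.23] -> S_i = -3.99 + 0.19*i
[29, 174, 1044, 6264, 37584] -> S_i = 29*6^i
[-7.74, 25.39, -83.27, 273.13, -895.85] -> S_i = -7.74*(-3.28)^i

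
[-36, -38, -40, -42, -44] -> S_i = -36 + -2*i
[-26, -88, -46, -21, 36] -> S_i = Random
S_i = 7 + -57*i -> [7, -50, -107, -164, -221]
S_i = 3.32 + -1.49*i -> [3.32, 1.83, 0.34, -1.15, -2.64]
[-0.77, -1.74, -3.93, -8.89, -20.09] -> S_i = -0.77*2.26^i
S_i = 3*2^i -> [3, 6, 12, 24, 48]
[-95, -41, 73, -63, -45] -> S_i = Random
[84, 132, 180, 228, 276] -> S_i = 84 + 48*i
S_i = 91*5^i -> [91, 455, 2275, 11375, 56875]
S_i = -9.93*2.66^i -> [-9.93, -26.41, -70.26, -186.89, -497.14]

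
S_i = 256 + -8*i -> [256, 248, 240, 232, 224]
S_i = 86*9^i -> [86, 774, 6966, 62694, 564246]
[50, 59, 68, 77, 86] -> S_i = 50 + 9*i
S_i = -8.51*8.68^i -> [-8.51, -73.87, -641.16, -5565.3, -48306.82]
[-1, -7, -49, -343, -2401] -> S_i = -1*7^i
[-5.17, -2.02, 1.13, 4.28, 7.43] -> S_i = -5.17 + 3.15*i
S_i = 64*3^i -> [64, 192, 576, 1728, 5184]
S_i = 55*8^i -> [55, 440, 3520, 28160, 225280]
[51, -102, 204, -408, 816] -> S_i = 51*-2^i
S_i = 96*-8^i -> [96, -768, 6144, -49152, 393216]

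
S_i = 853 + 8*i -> [853, 861, 869, 877, 885]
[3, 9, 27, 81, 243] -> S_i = 3*3^i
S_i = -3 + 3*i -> [-3, 0, 3, 6, 9]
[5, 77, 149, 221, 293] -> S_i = 5 + 72*i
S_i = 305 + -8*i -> [305, 297, 289, 281, 273]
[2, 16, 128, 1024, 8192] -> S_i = 2*8^i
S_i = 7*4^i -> [7, 28, 112, 448, 1792]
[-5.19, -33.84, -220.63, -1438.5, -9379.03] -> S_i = -5.19*6.52^i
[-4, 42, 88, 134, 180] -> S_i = -4 + 46*i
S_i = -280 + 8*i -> [-280, -272, -264, -256, -248]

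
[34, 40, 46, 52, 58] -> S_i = 34 + 6*i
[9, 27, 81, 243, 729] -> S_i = 9*3^i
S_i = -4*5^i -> [-4, -20, -100, -500, -2500]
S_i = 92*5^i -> [92, 460, 2300, 11500, 57500]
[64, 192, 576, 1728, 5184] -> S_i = 64*3^i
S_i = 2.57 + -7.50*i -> [2.57, -4.93, -12.43, -19.93, -27.43]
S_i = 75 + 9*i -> [75, 84, 93, 102, 111]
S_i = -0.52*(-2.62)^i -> [-0.52, 1.36, -3.57, 9.35, -24.5]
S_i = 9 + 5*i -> [9, 14, 19, 24, 29]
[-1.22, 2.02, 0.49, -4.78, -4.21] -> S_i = Random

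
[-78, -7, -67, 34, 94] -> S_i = Random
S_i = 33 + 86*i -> [33, 119, 205, 291, 377]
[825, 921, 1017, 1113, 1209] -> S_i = 825 + 96*i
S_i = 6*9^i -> [6, 54, 486, 4374, 39366]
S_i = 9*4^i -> [9, 36, 144, 576, 2304]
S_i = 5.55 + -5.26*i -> [5.55, 0.29, -4.97, -10.23, -15.49]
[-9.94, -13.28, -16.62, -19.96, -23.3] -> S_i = -9.94 + -3.34*i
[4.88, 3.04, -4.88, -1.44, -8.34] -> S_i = Random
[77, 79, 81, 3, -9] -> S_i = Random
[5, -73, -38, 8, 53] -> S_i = Random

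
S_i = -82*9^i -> [-82, -738, -6642, -59778, -538002]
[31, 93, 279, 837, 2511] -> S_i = 31*3^i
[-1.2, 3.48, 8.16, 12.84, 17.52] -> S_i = -1.20 + 4.68*i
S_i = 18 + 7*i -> [18, 25, 32, 39, 46]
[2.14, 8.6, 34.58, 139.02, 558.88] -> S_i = 2.14*4.02^i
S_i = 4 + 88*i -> [4, 92, 180, 268, 356]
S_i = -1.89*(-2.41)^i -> [-1.89, 4.55, -10.98, 26.46, -63.76]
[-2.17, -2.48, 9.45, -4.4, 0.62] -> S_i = Random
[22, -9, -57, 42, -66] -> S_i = Random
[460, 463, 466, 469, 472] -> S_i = 460 + 3*i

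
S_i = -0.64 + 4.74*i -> [-0.64, 4.1, 8.84, 13.58, 18.32]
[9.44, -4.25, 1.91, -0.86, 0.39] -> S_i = 9.44*(-0.45)^i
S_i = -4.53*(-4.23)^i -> [-4.53, 19.16, -81.05, 342.86, -1450.31]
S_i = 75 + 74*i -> [75, 149, 223, 297, 371]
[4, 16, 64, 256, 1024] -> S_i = 4*4^i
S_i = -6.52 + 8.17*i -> [-6.52, 1.65, 9.82, 17.99, 26.16]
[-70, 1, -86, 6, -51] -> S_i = Random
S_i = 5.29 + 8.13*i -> [5.29, 13.42, 21.55, 29.68, 37.81]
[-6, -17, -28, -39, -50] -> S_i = -6 + -11*i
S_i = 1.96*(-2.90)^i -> [1.96, -5.68, 16.48, -47.8, 138.63]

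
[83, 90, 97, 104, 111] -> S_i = 83 + 7*i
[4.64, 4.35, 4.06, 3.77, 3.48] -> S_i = 4.64 + -0.29*i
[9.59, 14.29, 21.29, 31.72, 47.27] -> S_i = 9.59*1.49^i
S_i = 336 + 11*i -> [336, 347, 358, 369, 380]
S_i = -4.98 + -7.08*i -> [-4.98, -12.06, -19.14, -26.22, -33.3]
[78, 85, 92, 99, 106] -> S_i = 78 + 7*i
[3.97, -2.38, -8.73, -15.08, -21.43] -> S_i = 3.97 + -6.35*i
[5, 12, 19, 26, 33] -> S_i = 5 + 7*i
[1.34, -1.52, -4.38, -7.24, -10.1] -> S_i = 1.34 + -2.86*i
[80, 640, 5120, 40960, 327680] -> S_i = 80*8^i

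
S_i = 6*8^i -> [6, 48, 384, 3072, 24576]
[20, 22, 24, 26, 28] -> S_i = 20 + 2*i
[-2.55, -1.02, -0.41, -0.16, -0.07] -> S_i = -2.55*0.40^i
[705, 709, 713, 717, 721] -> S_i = 705 + 4*i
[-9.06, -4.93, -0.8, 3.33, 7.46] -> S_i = -9.06 + 4.13*i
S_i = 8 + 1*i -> [8, 9, 10, 11, 12]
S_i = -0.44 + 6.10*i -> [-0.44, 5.66, 11.76, 17.86, 23.96]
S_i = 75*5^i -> [75, 375, 1875, 9375, 46875]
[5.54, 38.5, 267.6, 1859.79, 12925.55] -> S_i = 5.54*6.95^i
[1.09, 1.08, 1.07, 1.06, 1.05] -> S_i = 1.09*0.99^i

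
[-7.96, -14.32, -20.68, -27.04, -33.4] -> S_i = -7.96 + -6.36*i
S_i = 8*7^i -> [8, 56, 392, 2744, 19208]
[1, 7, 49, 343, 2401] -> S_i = 1*7^i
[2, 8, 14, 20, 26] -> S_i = 2 + 6*i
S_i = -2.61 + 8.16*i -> [-2.61, 5.55, 13.71, 21.87, 30.03]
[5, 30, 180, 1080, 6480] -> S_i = 5*6^i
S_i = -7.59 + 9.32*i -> [-7.59, 1.73, 11.05, 20.37, 29.69]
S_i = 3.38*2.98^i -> [3.38, 10.07, 30.02, 89.45, 266.55]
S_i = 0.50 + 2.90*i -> [0.5, 3.4, 6.3, 9.2, 12.1]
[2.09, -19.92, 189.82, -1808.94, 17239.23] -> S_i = 2.09*(-9.53)^i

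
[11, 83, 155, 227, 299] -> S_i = 11 + 72*i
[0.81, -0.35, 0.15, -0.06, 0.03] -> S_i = 0.81*(-0.43)^i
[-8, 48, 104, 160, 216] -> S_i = -8 + 56*i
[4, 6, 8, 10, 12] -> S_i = 4 + 2*i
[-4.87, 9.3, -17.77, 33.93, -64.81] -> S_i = -4.87*(-1.91)^i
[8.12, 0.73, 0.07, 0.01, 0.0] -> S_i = 8.12*0.09^i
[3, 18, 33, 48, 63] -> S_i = 3 + 15*i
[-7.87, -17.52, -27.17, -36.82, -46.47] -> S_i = -7.87 + -9.65*i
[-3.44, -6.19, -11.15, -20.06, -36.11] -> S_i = -3.44*1.80^i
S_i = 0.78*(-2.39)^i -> [0.78, -1.86, 4.46, -10.65, 25.45]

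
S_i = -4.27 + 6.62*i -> [-4.27, 2.35, 8.97, 15.59, 22.21]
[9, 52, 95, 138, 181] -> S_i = 9 + 43*i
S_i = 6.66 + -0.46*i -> [6.66, 6.2, 5.74, 5.28, 4.82]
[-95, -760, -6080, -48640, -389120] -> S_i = -95*8^i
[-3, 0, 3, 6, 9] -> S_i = -3 + 3*i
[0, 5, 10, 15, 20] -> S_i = 0 + 5*i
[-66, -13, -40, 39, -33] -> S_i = Random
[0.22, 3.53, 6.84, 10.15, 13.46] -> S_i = 0.22 + 3.31*i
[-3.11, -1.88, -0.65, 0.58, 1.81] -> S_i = -3.11 + 1.23*i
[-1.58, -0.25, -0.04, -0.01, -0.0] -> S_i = -1.58*0.16^i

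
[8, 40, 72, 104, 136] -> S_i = 8 + 32*i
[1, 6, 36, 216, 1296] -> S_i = 1*6^i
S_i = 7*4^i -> [7, 28, 112, 448, 1792]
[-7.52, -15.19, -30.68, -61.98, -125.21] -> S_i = -7.52*2.02^i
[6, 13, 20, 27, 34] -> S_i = 6 + 7*i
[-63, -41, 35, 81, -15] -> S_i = Random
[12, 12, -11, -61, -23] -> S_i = Random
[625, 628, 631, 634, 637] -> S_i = 625 + 3*i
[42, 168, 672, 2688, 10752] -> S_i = 42*4^i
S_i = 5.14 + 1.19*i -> [5.14, 6.33, 7.52, 8.71, 9.9]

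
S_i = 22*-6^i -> [22, -132, 792, -4752, 28512]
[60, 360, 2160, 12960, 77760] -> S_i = 60*6^i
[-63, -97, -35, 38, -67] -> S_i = Random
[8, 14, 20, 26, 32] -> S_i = 8 + 6*i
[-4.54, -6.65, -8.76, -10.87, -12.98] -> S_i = -4.54 + -2.11*i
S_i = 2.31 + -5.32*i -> [2.31, -3.01, -8.33, -13.65, -18.97]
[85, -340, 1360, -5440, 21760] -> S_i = 85*-4^i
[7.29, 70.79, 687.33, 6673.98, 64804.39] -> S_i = 7.29*9.71^i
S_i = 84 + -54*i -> [84, 30, -24, -78, -132]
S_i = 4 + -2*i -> [4, 2, 0, -2, -4]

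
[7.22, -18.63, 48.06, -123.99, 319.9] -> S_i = 7.22*(-2.58)^i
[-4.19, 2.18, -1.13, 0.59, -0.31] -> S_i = -4.19*(-0.52)^i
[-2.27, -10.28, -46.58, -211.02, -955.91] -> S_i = -2.27*4.53^i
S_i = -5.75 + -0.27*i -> [-5.75, -6.02, -6.29, -6.56, -6.83]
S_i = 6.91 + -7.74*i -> [6.91, -0.83, -8.57, -16.31, -24.05]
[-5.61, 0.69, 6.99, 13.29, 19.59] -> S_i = -5.61 + 6.30*i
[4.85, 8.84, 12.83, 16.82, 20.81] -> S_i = 4.85 + 3.99*i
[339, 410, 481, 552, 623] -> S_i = 339 + 71*i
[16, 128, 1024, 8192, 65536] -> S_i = 16*8^i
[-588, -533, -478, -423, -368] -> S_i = -588 + 55*i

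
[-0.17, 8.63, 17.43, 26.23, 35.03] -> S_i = -0.17 + 8.80*i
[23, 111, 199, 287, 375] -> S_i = 23 + 88*i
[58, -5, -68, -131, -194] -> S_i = 58 + -63*i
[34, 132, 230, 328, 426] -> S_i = 34 + 98*i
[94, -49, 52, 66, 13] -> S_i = Random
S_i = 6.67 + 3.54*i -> [6.67, 10.21, 13.75, 17.29, 20.83]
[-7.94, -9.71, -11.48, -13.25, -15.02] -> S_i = -7.94 + -1.77*i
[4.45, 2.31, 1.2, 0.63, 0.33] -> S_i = 4.45*0.52^i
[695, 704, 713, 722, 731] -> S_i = 695 + 9*i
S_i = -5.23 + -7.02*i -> [-5.23, -12.25, -19.27, -26.29, -33.31]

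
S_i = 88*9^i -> [88, 792, 7128, 64152, 577368]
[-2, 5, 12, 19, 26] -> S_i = -2 + 7*i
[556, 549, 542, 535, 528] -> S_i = 556 + -7*i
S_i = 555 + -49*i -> [555, 506, 457, 408, 359]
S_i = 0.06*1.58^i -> [0.06, 0.09, 0.15, 0.24, 0.37]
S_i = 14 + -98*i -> [14, -84, -182, -280, -378]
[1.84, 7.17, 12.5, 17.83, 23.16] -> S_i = 1.84 + 5.33*i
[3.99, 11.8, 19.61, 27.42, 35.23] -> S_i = 3.99 + 7.81*i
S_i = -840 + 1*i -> [-840, -839, -838, -837, -836]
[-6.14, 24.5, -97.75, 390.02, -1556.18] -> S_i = -6.14*(-3.99)^i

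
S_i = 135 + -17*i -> [135, 118, 101, 84, 67]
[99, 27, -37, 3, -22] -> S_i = Random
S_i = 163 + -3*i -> [163, 160, 157, 154, 151]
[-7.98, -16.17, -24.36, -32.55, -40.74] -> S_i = -7.98 + -8.19*i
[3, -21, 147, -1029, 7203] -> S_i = 3*-7^i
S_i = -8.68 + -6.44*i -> [-8.68, -15.12, -21.56, -28.0, -34.44]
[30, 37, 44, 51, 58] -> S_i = 30 + 7*i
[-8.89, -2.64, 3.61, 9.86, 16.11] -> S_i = -8.89 + 6.25*i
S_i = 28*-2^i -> [28, -56, 112, -224, 448]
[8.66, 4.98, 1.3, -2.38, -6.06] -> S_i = 8.66 + -3.68*i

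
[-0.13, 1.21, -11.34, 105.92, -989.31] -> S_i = -0.13*(-9.34)^i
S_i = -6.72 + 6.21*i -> [-6.72, -0.51, 5.7, 11.91, 18.12]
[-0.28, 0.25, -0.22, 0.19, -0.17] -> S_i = -0.28*(-0.88)^i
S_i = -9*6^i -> [-9, -54, -324, -1944, -11664]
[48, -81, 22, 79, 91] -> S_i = Random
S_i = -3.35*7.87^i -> [-3.35, -26.36, -207.49, -1632.94, -12851.2]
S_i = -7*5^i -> [-7, -35, -175, -875, -4375]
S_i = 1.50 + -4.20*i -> [1.5, -2.7, -6.9, -11.1, -15.3]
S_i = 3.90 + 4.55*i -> [3.9, 8.45, 13.0, 17.55, 22.1]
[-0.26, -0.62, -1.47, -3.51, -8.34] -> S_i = -0.26*2.38^i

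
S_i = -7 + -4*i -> [-7, -11, -15, -19, -23]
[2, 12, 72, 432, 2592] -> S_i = 2*6^i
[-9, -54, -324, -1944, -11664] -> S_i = -9*6^i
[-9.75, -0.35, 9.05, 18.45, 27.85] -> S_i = -9.75 + 9.40*i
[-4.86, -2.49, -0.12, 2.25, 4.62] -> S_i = -4.86 + 2.37*i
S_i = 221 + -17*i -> [221, 204, 187, 170, 153]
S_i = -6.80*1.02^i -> [-6.8, -6.94, -7.07, -7.22, -7.36]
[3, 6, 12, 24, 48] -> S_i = 3*2^i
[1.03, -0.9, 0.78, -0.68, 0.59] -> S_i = 1.03*(-0.87)^i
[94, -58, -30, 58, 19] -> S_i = Random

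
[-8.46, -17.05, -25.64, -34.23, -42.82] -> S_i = -8.46 + -8.59*i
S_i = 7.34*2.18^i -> [7.34, 16.0, 34.88, 76.04, 165.78]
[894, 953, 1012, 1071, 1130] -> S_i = 894 + 59*i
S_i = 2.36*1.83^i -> [2.36, 4.32, 7.9, 14.46, 26.47]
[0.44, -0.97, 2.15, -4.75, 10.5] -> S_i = 0.44*(-2.21)^i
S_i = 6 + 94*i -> [6, 100, 194, 288, 382]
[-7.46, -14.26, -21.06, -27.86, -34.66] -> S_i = -7.46 + -6.80*i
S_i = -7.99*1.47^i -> [-7.99, -11.75, -17.27, -25.38, -37.31]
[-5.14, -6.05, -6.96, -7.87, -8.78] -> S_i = -5.14 + -0.91*i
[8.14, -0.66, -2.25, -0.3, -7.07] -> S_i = Random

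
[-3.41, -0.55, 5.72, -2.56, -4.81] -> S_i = Random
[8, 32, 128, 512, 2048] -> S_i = 8*4^i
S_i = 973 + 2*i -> [973, 975, 977, 979, 981]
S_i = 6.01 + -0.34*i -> [6.01, 5.67, 5.33, 4.99, 4.65]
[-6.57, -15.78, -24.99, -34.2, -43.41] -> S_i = -6.57 + -9.21*i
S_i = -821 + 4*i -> [-821, -817, -813, -809, -805]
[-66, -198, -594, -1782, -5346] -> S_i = -66*3^i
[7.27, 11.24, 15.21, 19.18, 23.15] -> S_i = 7.27 + 3.97*i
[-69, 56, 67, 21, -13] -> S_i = Random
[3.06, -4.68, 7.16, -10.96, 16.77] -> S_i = 3.06*(-1.53)^i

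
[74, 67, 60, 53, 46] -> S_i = 74 + -7*i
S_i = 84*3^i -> [84, 252, 756, 2268, 6804]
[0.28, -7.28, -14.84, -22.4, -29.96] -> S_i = 0.28 + -7.56*i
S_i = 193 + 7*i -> [193, 200, 207, 214, 221]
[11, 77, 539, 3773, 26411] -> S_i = 11*7^i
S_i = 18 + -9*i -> [18, 9, 0, -9, -18]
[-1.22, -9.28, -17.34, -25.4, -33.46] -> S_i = -1.22 + -8.06*i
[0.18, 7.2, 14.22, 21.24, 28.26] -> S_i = 0.18 + 7.02*i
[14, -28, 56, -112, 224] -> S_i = 14*-2^i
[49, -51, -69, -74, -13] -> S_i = Random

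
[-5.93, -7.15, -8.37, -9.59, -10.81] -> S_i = -5.93 + -1.22*i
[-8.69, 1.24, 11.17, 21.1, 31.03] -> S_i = -8.69 + 9.93*i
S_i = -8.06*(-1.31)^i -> [-8.06, 10.56, -13.83, 18.12, -23.74]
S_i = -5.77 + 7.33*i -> [-5.77, 1.56, 8.89, 16.22, 23.55]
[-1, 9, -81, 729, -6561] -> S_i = -1*-9^i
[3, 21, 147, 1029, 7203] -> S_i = 3*7^i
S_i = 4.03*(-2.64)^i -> [4.03, -10.64, 28.09, -74.15, 195.76]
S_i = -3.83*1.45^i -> [-3.83, -5.55, -8.05, -11.68, -16.93]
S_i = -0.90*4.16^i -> [-0.9, -3.74, -15.58, -64.79, -269.54]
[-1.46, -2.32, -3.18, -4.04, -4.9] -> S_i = -1.46 + -0.86*i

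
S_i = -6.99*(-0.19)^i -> [-6.99, 1.33, -0.25, 0.05, -0.01]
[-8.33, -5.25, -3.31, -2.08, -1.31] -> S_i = -8.33*0.63^i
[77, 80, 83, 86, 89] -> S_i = 77 + 3*i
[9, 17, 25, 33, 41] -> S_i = 9 + 8*i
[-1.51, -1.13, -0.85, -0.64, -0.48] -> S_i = -1.51*0.75^i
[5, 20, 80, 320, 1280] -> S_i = 5*4^i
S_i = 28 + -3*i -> [28, 25, 22, 19, 16]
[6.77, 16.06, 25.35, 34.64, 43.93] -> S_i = 6.77 + 9.29*i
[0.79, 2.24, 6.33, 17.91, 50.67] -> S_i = 0.79*2.83^i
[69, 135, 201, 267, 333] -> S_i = 69 + 66*i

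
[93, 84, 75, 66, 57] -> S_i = 93 + -9*i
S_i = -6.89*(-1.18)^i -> [-6.89, 8.13, -9.59, 11.32, -13.36]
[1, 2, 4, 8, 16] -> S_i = 1*2^i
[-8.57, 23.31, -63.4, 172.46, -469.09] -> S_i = -8.57*(-2.72)^i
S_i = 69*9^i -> [69, 621, 5589, 50301, 452709]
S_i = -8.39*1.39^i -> [-8.39, -11.66, -16.21, -22.53, -31.32]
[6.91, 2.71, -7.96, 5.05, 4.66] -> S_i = Random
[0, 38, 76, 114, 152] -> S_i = 0 + 38*i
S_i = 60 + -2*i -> [60, 58, 56, 54, 52]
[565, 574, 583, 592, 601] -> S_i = 565 + 9*i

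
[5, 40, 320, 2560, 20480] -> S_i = 5*8^i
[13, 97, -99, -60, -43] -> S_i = Random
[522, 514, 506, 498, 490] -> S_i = 522 + -8*i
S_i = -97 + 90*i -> [-97, -7, 83, 173, 263]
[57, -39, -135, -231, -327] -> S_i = 57 + -96*i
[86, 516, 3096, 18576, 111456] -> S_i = 86*6^i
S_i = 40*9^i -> [40, 360, 3240, 29160, 262440]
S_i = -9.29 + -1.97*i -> [-9.29, -11.26, -13.23, -15.2, -17.17]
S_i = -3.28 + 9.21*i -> [-3.28, 5.93, 15.14, 24.35, 33.56]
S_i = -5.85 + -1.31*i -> [-5.85, -7.16, -8.47, -9.78, -11.09]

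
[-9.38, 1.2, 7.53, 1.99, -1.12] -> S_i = Random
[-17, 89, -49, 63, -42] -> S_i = Random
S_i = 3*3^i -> [3, 9, 27, 81, 243]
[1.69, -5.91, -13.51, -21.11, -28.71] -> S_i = 1.69 + -7.60*i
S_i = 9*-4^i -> [9, -36, 144, -576, 2304]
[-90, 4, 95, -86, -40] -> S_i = Random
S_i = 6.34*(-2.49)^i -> [6.34, -15.79, 39.31, -97.88, 243.72]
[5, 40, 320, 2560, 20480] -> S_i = 5*8^i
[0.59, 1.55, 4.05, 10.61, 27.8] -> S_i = 0.59*2.62^i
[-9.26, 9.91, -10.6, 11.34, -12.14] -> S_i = -9.26*(-1.07)^i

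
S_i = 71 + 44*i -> [71, 115, 159, 203, 247]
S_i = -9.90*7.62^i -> [-9.9, -75.44, -574.84, -4380.26, -33377.6]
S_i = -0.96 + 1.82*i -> [-0.96, 0.86, 2.68, 4.5, 6.32]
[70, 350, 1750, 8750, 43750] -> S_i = 70*5^i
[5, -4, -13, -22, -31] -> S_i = 5 + -9*i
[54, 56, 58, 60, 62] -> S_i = 54 + 2*i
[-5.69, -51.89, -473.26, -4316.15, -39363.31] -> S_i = -5.69*9.12^i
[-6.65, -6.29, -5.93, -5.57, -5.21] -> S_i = -6.65 + 0.36*i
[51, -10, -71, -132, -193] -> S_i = 51 + -61*i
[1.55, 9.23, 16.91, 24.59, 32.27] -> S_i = 1.55 + 7.68*i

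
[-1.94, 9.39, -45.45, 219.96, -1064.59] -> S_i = -1.94*(-4.84)^i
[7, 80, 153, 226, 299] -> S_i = 7 + 73*i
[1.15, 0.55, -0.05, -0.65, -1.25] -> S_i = 1.15 + -0.60*i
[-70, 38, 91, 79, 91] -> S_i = Random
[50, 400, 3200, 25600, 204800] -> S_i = 50*8^i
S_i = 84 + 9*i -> [84, 93, 102, 111, 120]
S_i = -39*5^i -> [-39, -195, -975, -4875, -24375]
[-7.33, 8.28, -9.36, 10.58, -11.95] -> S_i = -7.33*(-1.13)^i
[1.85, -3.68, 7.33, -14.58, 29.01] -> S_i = 1.85*(-1.99)^i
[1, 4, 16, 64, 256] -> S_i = 1*4^i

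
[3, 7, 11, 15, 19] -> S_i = 3 + 4*i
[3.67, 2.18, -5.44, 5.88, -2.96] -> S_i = Random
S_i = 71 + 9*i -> [71, 80, 89, 98, 107]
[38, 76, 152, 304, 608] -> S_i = 38*2^i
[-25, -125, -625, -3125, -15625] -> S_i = -25*5^i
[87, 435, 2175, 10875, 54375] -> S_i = 87*5^i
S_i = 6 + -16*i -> [6, -10, -26, -42, -58]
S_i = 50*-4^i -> [50, -200, 800, -3200, 12800]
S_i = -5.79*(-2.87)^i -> [-5.79, 16.62, -47.69, 136.88, -392.83]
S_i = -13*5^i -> [-13, -65, -325, -1625, -8125]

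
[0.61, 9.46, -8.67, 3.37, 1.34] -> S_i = Random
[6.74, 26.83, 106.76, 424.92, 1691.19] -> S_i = 6.74*3.98^i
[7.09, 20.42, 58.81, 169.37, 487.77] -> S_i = 7.09*2.88^i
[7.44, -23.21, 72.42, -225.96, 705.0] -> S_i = 7.44*(-3.12)^i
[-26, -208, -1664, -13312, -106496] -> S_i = -26*8^i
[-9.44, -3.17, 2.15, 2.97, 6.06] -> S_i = Random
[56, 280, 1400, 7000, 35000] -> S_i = 56*5^i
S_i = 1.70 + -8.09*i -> [1.7, -6.39, -14.48, -22.57, -30.66]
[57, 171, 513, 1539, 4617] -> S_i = 57*3^i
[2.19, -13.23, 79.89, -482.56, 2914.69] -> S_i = 2.19*(-6.04)^i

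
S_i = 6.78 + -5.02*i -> [6.78, 1.76, -3.26, -8.28, -13.3]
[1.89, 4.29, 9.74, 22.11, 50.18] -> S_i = 1.89*2.27^i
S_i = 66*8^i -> [66, 528, 4224, 33792, 270336]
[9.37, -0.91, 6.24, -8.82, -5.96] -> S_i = Random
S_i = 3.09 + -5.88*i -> [3.09, -2.79, -8.67, -14.55, -20.43]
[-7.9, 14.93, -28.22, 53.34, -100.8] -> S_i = -7.90*(-1.89)^i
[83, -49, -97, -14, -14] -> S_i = Random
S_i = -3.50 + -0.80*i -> [-3.5, -4.3, -5.1, -5.9, -6.7]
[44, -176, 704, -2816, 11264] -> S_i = 44*-4^i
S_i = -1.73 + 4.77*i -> [-1.73, 3.04, 7.81, 12.58, 17.35]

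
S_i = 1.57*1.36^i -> [1.57, 2.14, 2.9, 3.95, 5.37]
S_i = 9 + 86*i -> [9, 95, 181, 267, 353]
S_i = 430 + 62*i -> [430, 492, 554, 616, 678]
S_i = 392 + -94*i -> [392, 298, 204, 110, 16]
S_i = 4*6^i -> [4, 24, 144, 864, 5184]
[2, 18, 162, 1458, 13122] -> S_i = 2*9^i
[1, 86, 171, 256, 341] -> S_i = 1 + 85*i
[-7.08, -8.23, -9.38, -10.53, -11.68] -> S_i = -7.08 + -1.15*i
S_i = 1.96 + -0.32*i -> [1.96, 1.64, 1.32, 1.0, 0.68]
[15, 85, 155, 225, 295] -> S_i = 15 + 70*i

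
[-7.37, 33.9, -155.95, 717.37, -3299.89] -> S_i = -7.37*(-4.60)^i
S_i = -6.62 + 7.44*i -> [-6.62, 0.82, 8.26, 15.7, 23.14]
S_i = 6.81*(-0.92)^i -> [6.81, -6.27, 5.76, -5.3, 4.88]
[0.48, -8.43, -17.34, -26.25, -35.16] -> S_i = 0.48 + -8.91*i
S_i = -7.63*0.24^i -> [-7.63, -1.83, -0.44, -0.11, -0.03]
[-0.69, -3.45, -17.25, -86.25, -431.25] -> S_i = -0.69*5.00^i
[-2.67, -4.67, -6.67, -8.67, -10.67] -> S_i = -2.67 + -2.00*i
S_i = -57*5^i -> [-57, -285, -1425, -7125, -35625]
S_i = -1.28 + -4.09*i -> [-1.28, -5.37, -9.46, -13.55, -17.64]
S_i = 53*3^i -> [53, 159, 477, 1431, 4293]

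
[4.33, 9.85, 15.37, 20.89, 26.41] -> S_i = 4.33 + 5.52*i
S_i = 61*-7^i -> [61, -427, 2989, -20923, 146461]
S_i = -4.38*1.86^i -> [-4.38, -8.15, -15.15, -28.18, -52.42]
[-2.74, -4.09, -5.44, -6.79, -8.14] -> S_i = -2.74 + -1.35*i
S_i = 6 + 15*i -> [6, 21, 36, 51, 66]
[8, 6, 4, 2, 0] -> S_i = 8 + -2*i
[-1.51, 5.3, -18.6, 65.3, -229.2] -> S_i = -1.51*(-3.51)^i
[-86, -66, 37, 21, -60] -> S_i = Random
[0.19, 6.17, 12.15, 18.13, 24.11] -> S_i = 0.19 + 5.98*i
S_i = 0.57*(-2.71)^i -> [0.57, -1.54, 4.19, -11.34, 30.74]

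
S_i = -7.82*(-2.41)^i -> [-7.82, 18.85, -45.42, 109.46, -263.8]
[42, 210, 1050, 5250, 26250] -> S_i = 42*5^i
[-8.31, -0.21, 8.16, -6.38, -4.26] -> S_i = Random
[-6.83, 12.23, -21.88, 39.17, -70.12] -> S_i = -6.83*(-1.79)^i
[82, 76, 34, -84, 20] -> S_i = Random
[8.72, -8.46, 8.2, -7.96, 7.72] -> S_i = 8.72*(-0.97)^i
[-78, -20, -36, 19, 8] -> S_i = Random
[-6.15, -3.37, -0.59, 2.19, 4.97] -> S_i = -6.15 + 2.78*i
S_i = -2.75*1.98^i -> [-2.75, -5.44, -10.78, -21.35, -42.27]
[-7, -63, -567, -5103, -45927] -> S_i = -7*9^i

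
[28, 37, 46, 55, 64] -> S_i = 28 + 9*i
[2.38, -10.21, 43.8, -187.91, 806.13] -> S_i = 2.38*(-4.29)^i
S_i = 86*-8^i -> [86, -688, 5504, -44032, 352256]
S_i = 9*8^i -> [9, 72, 576, 4608, 36864]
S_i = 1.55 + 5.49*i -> [1.55, 7.04, 12.53, 18.02, 23.51]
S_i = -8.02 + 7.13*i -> [-8.02, -0.89, 6.24, 13.37, 20.5]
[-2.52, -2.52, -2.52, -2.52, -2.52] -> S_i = -2.52*1.00^i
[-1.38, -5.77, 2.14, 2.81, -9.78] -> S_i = Random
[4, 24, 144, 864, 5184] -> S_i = 4*6^i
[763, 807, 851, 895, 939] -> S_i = 763 + 44*i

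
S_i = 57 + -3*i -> [57, 54, 51, 48, 45]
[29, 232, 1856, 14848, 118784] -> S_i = 29*8^i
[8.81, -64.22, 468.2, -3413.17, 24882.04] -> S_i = 8.81*(-7.29)^i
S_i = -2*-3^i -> [-2, 6, -18, 54, -162]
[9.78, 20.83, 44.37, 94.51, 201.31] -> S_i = 9.78*2.13^i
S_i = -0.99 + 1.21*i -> [-0.99, 0.22, 1.43, 2.64, 3.85]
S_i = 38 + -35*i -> [38, 3, -32, -67, -102]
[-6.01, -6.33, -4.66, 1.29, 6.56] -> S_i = Random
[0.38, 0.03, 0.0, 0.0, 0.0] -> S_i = 0.38*0.09^i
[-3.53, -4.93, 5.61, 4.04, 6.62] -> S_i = Random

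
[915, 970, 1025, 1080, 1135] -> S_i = 915 + 55*i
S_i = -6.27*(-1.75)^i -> [-6.27, 10.97, -19.2, 33.6, -58.81]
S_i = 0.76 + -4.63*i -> [0.76, -3.87, -8.5, -13.13, -17.76]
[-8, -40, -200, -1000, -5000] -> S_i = -8*5^i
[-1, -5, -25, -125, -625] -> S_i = -1*5^i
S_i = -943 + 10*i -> [-943, -933, -923, -913, -903]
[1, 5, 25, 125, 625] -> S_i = 1*5^i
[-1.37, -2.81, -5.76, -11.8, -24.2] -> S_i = -1.37*2.05^i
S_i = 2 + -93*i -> [2, -91, -184, -277, -370]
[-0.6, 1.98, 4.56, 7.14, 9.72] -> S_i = -0.60 + 2.58*i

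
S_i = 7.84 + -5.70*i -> [7.84, 2.14, -3.56, -9.26, -14.96]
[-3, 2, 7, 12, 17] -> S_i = -3 + 5*i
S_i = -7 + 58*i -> [-7, 51, 109, 167, 225]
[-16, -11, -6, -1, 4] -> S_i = -16 + 5*i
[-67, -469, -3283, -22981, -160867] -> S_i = -67*7^i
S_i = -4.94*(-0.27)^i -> [-4.94, 1.33, -0.36, 0.1, -0.03]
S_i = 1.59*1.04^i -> [1.59, 1.65, 1.72, 1.79, 1.86]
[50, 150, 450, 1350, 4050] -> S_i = 50*3^i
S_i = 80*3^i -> [80, 240, 720, 2160, 6480]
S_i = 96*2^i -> [96, 192, 384, 768, 1536]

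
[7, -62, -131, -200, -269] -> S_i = 7 + -69*i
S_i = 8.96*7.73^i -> [8.96, 69.26, 535.39, 4138.53, 31990.87]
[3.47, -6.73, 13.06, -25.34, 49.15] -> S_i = 3.47*(-1.94)^i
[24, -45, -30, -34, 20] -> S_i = Random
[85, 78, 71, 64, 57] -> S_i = 85 + -7*i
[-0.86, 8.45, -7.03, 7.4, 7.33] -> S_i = Random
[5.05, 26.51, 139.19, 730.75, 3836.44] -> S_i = 5.05*5.25^i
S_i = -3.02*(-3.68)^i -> [-3.02, 11.11, -40.9, 150.5, -553.86]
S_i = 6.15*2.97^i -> [6.15, 18.27, 54.25, 161.12, 478.52]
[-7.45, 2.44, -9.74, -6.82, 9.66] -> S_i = Random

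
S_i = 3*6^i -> [3, 18, 108, 648, 3888]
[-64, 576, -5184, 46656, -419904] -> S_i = -64*-9^i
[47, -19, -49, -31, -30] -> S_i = Random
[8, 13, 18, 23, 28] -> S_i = 8 + 5*i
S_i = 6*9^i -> [6, 54, 486, 4374, 39366]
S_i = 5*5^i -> [5, 25, 125, 625, 3125]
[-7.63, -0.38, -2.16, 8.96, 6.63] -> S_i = Random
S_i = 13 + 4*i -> [13, 17, 21, 25, 29]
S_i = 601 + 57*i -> [601, 658, 715, 772, 829]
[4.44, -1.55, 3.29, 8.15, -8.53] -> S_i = Random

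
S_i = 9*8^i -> [9, 72, 576, 4608, 36864]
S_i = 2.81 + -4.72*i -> [2.81, -1.91, -6.63, -11.35, -16.07]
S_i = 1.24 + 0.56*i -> [1.24, 1.8, 2.36, 2.92, 3.48]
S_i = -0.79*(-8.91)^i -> [-0.79, 7.04, -62.72, 558.8, -4978.95]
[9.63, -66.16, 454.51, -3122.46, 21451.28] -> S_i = 9.63*(-6.87)^i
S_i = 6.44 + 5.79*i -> [6.44, 12.23, 18.02, 23.81, 29.6]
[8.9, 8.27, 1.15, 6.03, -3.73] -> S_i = Random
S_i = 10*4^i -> [10, 40, 160, 640, 2560]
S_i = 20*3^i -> [20, 60, 180, 540, 1620]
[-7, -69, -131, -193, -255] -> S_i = -7 + -62*i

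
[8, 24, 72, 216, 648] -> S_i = 8*3^i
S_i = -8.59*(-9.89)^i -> [-8.59, 84.96, -840.21, 8309.64, -82182.31]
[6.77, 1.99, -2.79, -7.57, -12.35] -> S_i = 6.77 + -4.78*i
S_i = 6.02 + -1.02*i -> [6.02, 5.0, 3.98, 2.96, 1.94]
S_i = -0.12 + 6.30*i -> [-0.12, 6.18, 12.48, 18.78, 25.08]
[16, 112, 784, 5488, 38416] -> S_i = 16*7^i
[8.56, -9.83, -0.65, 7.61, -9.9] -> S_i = Random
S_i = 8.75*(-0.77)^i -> [8.75, -6.74, 5.19, -3.99, 3.08]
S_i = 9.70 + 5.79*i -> [9.7, 15.49, 21.28, 27.07, 32.86]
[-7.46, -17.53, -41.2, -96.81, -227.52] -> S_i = -7.46*2.35^i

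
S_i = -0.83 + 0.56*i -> [-0.83, -0.27, 0.29, 0.85, 1.41]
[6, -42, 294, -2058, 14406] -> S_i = 6*-7^i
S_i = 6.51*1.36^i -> [6.51, 8.85, 12.04, 16.38, 22.27]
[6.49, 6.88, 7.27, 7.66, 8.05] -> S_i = 6.49 + 0.39*i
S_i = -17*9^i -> [-17, -153, -1377, -12393, -111537]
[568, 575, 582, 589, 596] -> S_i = 568 + 7*i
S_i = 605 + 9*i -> [605, 614, 623, 632, 641]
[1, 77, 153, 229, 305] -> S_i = 1 + 76*i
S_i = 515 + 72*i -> [515, 587, 659, 731, 803]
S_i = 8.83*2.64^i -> [8.83, 23.31, 61.54, 162.47, 428.92]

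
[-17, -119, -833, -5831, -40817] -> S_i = -17*7^i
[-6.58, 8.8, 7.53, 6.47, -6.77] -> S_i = Random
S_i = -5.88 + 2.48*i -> [-5.88, -3.4, -0.92, 1.56, 4.04]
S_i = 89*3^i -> [89, 267, 801, 2403, 7209]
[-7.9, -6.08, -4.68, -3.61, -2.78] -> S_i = -7.90*0.77^i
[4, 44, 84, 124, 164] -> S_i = 4 + 40*i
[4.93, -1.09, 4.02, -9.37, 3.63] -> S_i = Random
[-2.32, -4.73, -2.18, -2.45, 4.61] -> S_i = Random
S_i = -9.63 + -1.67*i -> [-9.63, -11.3, -12.97, -14.64, -16.31]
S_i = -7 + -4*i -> [-7, -11, -15, -19, -23]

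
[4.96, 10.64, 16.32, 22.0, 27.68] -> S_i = 4.96 + 5.68*i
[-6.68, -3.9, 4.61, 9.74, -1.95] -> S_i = Random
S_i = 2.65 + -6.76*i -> [2.65, -4.11, -10.87, -17.63, -24.39]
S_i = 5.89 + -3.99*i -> [5.89, 1.9, -2.09, -6.08, -10.07]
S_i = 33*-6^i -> [33, -198, 1188, -7128, 42768]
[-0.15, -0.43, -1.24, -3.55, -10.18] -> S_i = -0.15*2.87^i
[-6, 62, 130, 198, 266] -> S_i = -6 + 68*i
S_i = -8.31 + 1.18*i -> [-8.31, -7.13, -5.95, -4.77, -3.59]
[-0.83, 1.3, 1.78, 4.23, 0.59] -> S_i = Random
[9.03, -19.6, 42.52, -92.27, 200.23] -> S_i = 9.03*(-2.17)^i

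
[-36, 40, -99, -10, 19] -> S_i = Random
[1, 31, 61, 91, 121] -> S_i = 1 + 30*i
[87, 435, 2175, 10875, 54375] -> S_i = 87*5^i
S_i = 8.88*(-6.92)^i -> [8.88, -61.45, 425.23, -2942.6, 20362.79]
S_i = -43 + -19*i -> [-43, -62, -81, -100, -119]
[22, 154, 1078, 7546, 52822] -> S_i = 22*7^i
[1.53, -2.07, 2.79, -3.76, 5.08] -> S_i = 1.53*(-1.35)^i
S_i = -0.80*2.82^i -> [-0.8, -2.26, -6.36, -17.94, -50.59]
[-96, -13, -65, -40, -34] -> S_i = Random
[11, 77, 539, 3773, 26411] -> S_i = 11*7^i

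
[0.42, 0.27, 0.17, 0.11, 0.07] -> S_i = 0.42*0.64^i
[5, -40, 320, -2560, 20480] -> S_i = 5*-8^i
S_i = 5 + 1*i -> [5, 6, 7, 8, 9]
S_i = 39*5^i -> [39, 195, 975, 4875, 24375]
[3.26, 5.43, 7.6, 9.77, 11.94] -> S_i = 3.26 + 2.17*i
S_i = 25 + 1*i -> [25, 26, 27, 28, 29]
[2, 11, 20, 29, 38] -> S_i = 2 + 9*i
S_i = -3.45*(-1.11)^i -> [-3.45, 3.83, -4.25, 4.72, -5.24]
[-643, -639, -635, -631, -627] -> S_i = -643 + 4*i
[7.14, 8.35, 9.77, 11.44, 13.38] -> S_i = 7.14*1.17^i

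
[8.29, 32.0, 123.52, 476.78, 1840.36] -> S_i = 8.29*3.86^i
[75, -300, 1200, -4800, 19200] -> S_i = 75*-4^i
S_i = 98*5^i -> [98, 490, 2450, 12250, 61250]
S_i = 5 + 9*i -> [5, 14, 23, 32, 41]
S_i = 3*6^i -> [3, 18, 108, 648, 3888]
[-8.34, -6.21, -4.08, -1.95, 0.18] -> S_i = -8.34 + 2.13*i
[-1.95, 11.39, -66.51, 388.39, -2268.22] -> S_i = -1.95*(-5.84)^i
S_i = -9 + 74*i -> [-9, 65, 139, 213, 287]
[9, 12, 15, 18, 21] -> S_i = 9 + 3*i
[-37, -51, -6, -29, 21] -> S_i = Random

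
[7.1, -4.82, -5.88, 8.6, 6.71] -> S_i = Random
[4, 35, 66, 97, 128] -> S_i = 4 + 31*i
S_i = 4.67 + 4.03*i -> [4.67, 8.7, 12.73, 16.76, 20.79]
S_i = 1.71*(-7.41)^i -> [1.71, -12.67, 93.89, -695.75, 5155.48]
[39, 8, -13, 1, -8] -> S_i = Random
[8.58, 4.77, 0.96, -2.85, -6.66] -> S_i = 8.58 + -3.81*i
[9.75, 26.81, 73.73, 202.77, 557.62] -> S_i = 9.75*2.75^i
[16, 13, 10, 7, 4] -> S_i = 16 + -3*i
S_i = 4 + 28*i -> [4, 32, 60, 88, 116]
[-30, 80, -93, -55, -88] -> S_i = Random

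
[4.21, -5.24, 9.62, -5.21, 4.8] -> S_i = Random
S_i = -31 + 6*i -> [-31, -25, -19, -13, -7]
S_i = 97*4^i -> [97, 388, 1552, 6208, 24832]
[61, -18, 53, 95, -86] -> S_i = Random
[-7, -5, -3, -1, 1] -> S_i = -7 + 2*i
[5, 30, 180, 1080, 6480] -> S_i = 5*6^i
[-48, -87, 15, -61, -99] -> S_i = Random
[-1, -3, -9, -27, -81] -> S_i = -1*3^i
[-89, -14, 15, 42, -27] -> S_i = Random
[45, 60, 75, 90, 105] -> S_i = 45 + 15*i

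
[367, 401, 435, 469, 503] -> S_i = 367 + 34*i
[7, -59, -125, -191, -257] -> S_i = 7 + -66*i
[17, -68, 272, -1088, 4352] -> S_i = 17*-4^i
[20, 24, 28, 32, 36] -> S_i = 20 + 4*i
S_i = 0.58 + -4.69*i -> [0.58, -4.11, -8.8, -13.49, -18.18]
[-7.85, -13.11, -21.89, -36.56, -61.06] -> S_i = -7.85*1.67^i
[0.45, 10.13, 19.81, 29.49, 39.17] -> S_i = 0.45 + 9.68*i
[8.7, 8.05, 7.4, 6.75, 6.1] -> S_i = 8.70 + -0.65*i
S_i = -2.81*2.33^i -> [-2.81, -6.55, -15.26, -35.54, -82.82]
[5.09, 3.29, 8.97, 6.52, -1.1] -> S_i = Random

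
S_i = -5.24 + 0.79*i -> [-5.24, -4.45, -3.66, -2.87, -2.08]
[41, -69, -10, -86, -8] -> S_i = Random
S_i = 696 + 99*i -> [696, 795, 894, 993, 1092]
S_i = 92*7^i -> [92, 644, 4508, 31556, 220892]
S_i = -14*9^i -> [-14, -126, -1134, -10206, -91854]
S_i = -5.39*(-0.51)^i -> [-5.39, 2.75, -1.4, 0.71, -0.36]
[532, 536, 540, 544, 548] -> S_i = 532 + 4*i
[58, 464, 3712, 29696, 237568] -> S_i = 58*8^i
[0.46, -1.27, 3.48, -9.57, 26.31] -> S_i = 0.46*(-2.75)^i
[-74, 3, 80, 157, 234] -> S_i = -74 + 77*i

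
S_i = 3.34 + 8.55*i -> [3.34, 11.89, 20.44, 28.99, 37.54]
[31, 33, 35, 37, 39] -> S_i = 31 + 2*i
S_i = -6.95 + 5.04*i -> [-6.95, -1.91, 3.13, 8.17, 13.21]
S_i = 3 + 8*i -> [3, 11, 19, 27, 35]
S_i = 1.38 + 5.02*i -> [1.38, 6.4, 11.42, 16.44, 21.46]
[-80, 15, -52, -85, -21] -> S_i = Random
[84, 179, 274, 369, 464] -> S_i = 84 + 95*i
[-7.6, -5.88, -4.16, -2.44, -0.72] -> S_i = -7.60 + 1.72*i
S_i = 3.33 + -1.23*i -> [3.33, 2.1, 0.87, -0.36, -1.59]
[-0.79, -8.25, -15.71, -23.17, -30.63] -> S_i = -0.79 + -7.46*i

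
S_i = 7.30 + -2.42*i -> [7.3, 4.88, 2.46, 0.04, -2.38]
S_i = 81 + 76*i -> [81, 157, 233, 309, 385]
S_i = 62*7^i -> [62, 434, 3038, 21266, 148862]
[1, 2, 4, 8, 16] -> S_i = 1*2^i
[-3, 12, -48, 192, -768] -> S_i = -3*-4^i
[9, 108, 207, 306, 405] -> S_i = 9 + 99*i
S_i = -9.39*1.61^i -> [-9.39, -15.12, -24.34, -39.19, -63.09]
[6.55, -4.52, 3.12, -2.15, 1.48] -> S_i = 6.55*(-0.69)^i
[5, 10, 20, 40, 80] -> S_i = 5*2^i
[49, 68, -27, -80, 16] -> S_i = Random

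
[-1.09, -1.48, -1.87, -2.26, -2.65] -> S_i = -1.09 + -0.39*i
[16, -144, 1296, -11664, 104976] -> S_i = 16*-9^i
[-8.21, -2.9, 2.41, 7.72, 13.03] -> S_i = -8.21 + 5.31*i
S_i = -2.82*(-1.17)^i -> [-2.82, 3.3, -3.86, 4.52, -5.28]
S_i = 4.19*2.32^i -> [4.19, 9.72, 22.55, 52.32, 121.39]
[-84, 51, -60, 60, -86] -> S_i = Random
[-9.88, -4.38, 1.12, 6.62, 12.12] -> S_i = -9.88 + 5.50*i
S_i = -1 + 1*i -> [-1, 0, 1, 2, 3]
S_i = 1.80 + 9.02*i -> [1.8, 10.82, 19.84, 28.86, 37.88]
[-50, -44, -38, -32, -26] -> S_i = -50 + 6*i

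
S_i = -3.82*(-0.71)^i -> [-3.82, 2.71, -1.93, 1.37, -0.97]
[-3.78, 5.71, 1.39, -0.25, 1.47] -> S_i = Random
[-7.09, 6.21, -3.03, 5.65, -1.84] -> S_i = Random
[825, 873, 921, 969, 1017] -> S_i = 825 + 48*i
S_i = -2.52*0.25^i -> [-2.52, -0.63, -0.16, -0.04, -0.01]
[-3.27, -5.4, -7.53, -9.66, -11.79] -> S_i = -3.27 + -2.13*i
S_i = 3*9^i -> [3, 27, 243, 2187, 19683]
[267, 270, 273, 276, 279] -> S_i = 267 + 3*i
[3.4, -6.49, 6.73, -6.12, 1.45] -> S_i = Random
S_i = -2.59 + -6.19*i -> [-2.59, -8.78, -14.97, -21.16, -27.35]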